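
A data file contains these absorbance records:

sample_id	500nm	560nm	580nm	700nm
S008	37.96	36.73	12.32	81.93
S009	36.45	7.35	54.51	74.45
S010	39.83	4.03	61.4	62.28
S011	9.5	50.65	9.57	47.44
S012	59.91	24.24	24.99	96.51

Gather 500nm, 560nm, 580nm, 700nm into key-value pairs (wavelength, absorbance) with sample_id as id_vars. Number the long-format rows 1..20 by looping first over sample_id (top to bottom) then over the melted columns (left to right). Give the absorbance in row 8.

20 rows total (5 × 4). Row 8: index ⌊(8-1)/4⌋ = 1 into sample_id → S009; (8-1) mod 4 = 3 into the melted columns → 700nm.
So row 8 is (S009, 700nm, 74.45); absorbance = 74.45.

74.45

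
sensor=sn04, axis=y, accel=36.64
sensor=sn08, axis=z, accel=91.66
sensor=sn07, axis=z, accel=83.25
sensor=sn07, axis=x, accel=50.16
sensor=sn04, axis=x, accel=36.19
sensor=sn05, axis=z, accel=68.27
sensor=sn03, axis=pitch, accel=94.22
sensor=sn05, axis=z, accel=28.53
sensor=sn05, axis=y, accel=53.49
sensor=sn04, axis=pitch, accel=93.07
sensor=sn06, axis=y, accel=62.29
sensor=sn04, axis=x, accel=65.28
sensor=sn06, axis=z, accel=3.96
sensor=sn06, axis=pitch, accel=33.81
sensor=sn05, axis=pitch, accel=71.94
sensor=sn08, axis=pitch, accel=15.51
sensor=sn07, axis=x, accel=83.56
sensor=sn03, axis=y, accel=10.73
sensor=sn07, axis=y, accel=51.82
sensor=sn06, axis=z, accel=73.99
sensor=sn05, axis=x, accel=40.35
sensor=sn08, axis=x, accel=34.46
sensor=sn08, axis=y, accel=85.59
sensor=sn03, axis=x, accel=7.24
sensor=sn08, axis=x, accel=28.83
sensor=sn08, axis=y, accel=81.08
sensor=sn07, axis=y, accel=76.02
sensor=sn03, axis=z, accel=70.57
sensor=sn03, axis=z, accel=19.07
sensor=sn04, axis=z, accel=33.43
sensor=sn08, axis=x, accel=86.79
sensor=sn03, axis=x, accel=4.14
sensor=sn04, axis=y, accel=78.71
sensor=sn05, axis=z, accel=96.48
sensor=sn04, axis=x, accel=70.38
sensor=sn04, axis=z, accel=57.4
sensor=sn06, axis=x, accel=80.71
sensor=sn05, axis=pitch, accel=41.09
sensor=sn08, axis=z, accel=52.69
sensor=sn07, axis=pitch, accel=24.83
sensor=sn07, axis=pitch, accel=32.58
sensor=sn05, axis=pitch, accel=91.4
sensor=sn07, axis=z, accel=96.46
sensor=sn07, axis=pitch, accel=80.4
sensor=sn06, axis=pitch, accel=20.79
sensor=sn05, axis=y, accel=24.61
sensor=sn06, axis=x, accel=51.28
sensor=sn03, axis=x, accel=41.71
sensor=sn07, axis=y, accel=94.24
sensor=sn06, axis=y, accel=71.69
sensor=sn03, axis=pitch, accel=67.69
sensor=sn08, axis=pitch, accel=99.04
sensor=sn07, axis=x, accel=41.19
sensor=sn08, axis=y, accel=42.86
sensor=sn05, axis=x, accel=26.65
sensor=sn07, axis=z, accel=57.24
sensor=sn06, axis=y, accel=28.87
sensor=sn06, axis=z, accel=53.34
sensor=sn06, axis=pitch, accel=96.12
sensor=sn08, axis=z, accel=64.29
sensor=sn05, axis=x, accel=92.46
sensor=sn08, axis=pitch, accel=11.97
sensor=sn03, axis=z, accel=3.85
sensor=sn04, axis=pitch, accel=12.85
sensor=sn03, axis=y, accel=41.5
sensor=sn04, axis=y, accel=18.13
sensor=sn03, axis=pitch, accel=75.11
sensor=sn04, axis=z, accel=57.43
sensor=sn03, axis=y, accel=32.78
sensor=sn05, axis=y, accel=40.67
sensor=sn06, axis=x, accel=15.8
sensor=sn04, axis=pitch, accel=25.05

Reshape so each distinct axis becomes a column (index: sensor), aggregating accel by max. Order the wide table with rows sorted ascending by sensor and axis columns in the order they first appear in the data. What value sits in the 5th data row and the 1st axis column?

94.24

With rows sorted ascending by sensor, row 5 is sensor=sn07. axis columns in first-appearance order: y, z, x, pitch; column 1 is y.
Long rows with sensor=sn07, axis=y: max(51.82, 76.02, 94.24) = 94.24.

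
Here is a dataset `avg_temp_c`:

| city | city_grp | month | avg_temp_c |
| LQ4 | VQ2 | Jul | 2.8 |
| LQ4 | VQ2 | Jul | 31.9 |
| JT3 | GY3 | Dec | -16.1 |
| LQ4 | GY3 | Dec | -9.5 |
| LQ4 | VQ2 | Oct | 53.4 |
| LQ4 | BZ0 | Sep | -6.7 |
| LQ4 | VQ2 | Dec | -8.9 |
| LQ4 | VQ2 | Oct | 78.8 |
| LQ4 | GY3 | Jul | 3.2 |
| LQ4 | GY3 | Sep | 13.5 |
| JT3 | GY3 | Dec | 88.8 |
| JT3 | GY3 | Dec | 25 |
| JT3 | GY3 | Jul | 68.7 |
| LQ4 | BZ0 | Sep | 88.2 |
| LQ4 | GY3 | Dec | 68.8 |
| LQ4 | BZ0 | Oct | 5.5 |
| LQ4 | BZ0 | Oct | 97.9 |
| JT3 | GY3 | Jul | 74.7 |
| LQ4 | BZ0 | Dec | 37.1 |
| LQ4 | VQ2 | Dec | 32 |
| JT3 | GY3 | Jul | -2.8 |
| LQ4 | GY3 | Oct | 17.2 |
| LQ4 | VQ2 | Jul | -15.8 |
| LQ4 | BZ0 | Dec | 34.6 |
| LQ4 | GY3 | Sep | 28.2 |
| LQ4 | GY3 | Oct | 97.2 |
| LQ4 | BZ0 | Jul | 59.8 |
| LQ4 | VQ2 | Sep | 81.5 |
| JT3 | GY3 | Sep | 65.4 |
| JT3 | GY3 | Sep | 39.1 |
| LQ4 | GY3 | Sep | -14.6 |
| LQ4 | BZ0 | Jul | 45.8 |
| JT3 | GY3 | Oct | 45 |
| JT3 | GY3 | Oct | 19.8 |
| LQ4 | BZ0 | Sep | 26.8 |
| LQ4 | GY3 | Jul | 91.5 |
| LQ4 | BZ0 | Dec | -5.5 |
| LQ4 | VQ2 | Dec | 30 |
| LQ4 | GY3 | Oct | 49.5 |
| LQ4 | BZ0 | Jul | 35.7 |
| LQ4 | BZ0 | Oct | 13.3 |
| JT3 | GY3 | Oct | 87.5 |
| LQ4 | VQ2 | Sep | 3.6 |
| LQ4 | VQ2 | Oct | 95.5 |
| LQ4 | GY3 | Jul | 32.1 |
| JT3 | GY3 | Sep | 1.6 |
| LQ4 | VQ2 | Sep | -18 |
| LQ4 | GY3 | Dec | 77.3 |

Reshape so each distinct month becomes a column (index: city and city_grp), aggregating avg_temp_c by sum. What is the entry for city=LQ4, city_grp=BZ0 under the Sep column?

108.3

Rows with city=LQ4, city_grp=BZ0 and month=Sep: avg_temp_c values are -6.7, 88.2, 26.8.
-6.7 + 88.2 + 26.8 = 108.3.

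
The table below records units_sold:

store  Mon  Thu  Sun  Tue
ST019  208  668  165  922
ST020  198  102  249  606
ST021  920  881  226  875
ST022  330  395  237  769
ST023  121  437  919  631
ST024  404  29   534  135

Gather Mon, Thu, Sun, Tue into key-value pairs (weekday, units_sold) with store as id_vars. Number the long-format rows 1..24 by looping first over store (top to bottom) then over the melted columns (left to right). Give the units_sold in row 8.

606

24 rows total (6 × 4). Row 8: index ⌊(8-1)/4⌋ = 1 into store → ST020; (8-1) mod 4 = 3 into the melted columns → Tue.
So row 8 is (ST020, Tue, 606); units_sold = 606.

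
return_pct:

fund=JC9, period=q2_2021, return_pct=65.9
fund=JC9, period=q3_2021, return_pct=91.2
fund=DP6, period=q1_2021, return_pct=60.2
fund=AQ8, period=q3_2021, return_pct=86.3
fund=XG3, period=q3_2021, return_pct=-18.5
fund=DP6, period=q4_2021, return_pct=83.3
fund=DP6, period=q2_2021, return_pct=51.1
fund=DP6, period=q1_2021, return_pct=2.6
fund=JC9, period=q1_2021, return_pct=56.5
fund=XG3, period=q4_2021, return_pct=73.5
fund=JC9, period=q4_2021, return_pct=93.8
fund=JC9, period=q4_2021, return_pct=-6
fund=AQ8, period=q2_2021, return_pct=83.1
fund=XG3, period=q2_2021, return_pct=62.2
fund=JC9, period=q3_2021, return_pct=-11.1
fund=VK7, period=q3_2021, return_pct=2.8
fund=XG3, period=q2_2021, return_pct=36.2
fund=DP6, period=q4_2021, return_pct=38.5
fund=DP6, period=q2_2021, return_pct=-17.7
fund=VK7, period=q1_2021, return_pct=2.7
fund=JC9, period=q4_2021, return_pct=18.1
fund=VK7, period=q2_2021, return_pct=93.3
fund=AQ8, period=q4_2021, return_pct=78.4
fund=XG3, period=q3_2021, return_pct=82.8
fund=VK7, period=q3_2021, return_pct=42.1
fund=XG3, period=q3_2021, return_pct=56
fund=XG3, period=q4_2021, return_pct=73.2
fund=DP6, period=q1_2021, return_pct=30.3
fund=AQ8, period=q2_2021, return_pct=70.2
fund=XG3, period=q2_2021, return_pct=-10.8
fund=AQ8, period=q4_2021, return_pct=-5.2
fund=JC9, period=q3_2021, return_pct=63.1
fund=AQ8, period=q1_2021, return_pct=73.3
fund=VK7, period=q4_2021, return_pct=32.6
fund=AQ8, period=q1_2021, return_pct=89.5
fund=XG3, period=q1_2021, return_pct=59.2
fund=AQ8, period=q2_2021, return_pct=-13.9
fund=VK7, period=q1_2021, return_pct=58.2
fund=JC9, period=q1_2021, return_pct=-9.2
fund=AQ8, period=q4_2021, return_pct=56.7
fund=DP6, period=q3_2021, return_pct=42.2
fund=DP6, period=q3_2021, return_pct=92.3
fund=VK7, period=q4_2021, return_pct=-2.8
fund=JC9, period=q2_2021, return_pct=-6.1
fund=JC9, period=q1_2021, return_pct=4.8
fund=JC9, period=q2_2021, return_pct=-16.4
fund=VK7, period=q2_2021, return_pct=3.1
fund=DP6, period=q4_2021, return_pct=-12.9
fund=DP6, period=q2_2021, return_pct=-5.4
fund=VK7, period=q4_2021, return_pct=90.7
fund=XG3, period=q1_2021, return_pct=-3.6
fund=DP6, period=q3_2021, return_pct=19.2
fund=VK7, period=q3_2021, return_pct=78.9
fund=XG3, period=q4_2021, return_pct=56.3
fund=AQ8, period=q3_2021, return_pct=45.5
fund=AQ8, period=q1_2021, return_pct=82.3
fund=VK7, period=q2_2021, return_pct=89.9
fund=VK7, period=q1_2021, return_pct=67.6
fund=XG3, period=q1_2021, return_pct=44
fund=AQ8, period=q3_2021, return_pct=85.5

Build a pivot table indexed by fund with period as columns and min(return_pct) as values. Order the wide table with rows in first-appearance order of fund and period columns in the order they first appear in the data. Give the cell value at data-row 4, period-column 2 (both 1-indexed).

With rows in first-appearance order of fund, row 4 is fund=XG3. period columns in first-appearance order: q2_2021, q3_2021, q1_2021, q4_2021; column 2 is q3_2021.
Long rows with fund=XG3, period=q3_2021: min(-18.5, 82.8, 56) = -18.5.

-18.5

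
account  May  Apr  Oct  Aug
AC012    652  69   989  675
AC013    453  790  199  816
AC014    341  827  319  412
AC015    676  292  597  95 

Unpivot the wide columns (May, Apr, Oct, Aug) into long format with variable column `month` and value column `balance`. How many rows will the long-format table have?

4 account values × 4 melted columns = 16 rows.

16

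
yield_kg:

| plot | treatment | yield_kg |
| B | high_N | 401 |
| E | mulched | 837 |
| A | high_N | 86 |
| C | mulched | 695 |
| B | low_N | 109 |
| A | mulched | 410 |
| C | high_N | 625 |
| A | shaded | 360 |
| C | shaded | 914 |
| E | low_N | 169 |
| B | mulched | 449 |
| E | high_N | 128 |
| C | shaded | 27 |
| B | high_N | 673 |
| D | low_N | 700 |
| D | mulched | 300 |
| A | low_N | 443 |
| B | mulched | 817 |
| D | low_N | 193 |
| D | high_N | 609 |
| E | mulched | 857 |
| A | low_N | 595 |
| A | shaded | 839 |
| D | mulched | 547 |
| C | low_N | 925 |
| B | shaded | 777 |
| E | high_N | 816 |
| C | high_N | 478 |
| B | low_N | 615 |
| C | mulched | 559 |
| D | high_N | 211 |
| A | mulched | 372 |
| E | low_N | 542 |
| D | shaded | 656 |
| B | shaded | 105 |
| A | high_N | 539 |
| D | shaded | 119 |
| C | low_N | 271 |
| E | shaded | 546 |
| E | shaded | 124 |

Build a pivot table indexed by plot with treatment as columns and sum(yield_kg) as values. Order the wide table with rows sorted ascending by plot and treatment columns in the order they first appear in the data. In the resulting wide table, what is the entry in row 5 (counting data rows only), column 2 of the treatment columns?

1694

With rows sorted ascending by plot, row 5 is plot=E. treatment columns in first-appearance order: high_N, mulched, low_N, shaded; column 2 is mulched.
Long rows with plot=E, treatment=mulched: 837 + 857 = 1694.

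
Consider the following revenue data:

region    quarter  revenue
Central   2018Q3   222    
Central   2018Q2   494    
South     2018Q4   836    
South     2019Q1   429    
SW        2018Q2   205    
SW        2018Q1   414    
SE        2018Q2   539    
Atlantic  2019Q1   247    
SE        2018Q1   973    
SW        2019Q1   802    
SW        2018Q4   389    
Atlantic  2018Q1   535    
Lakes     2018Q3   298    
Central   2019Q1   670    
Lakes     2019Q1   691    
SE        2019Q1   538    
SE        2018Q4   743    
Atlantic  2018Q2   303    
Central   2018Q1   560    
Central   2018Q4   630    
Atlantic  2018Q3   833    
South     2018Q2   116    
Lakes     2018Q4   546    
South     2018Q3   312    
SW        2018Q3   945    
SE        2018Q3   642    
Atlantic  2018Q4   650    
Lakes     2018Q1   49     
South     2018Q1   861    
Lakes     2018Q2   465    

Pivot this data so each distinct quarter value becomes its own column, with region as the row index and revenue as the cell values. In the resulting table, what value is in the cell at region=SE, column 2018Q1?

973

Wide layout: rows indexed by region, columns are the 5 distinct quarter values (2018Q3, 2018Q2, 2018Q4, 2019Q1, 2018Q1).
Cell (region=SE, quarter=2018Q1) draws from the long row where region=SE and quarter=2018Q1, which has revenue=973.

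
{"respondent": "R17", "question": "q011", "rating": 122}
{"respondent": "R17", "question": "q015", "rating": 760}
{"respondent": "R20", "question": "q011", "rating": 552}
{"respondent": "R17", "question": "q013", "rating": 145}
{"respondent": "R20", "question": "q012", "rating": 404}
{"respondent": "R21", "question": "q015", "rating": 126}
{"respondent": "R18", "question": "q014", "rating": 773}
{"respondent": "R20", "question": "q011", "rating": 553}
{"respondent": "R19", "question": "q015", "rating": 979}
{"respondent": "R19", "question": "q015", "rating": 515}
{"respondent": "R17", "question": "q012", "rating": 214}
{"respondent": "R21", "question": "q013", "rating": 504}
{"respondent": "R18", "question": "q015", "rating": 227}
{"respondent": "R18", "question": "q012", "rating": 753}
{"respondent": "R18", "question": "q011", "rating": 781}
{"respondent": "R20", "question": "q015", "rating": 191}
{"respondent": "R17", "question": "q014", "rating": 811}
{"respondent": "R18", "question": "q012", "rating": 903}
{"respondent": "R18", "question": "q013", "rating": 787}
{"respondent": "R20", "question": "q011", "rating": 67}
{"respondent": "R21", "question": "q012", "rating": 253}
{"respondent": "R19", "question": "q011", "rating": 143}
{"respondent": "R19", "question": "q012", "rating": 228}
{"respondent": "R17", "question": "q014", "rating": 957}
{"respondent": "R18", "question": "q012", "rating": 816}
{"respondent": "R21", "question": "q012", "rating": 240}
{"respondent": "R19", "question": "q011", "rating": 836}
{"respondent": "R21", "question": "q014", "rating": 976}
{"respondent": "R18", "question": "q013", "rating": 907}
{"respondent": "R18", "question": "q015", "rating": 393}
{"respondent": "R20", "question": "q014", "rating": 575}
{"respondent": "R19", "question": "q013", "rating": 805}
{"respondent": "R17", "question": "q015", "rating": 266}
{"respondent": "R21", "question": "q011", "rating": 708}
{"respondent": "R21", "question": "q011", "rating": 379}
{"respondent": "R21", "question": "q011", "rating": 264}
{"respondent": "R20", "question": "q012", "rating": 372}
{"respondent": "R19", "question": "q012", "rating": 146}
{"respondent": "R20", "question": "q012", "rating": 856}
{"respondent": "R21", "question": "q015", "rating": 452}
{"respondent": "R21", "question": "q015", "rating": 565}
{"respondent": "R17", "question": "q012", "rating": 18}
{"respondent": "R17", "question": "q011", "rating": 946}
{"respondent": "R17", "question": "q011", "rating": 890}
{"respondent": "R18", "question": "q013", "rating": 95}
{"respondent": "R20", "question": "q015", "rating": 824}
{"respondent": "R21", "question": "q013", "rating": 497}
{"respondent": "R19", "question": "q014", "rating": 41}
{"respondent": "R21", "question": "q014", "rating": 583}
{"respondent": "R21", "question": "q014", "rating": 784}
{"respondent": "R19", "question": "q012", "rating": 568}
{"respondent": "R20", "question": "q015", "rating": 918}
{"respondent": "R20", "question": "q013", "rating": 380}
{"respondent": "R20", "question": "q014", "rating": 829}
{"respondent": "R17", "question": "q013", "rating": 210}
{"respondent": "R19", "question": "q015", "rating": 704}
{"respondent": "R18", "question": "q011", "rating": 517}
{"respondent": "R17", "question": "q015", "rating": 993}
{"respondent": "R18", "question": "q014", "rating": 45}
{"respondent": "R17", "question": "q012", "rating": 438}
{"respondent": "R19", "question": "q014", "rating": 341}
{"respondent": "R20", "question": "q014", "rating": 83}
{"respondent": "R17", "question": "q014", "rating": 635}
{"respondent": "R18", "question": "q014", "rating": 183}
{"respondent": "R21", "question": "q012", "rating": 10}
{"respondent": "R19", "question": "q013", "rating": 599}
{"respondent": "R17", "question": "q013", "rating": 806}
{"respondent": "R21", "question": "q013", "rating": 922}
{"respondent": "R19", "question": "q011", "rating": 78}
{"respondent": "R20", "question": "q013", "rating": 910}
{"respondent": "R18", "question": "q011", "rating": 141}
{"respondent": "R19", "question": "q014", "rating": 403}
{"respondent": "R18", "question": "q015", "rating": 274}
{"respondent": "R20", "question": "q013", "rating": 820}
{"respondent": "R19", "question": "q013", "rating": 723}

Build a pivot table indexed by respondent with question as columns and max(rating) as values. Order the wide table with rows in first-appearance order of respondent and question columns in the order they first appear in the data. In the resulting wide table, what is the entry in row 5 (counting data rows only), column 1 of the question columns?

836

With rows in first-appearance order of respondent, row 5 is respondent=R19. question columns in first-appearance order: q011, q015, q013, q012, q014; column 1 is q011.
Long rows with respondent=R19, question=q011: max(143, 836, 78) = 836.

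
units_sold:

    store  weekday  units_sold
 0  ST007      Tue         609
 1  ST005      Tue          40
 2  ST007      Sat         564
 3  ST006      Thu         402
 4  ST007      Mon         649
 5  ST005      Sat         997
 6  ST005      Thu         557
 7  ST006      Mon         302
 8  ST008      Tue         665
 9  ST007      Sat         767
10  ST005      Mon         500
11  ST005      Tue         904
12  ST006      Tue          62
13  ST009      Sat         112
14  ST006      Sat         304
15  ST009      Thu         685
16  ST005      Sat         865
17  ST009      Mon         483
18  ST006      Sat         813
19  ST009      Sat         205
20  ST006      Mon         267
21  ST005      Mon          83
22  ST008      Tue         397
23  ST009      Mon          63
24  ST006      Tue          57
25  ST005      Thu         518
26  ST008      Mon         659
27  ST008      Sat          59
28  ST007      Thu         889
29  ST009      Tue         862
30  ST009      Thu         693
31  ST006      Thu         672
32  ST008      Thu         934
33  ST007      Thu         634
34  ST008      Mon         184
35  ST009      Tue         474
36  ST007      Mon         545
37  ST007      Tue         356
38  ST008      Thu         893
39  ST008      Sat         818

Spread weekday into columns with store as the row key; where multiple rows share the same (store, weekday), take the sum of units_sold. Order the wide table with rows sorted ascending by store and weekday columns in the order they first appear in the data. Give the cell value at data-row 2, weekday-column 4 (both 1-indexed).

With rows sorted ascending by store, row 2 is store=ST006. weekday columns in first-appearance order: Tue, Sat, Thu, Mon; column 4 is Mon.
Long rows with store=ST006, weekday=Mon: 302 + 267 = 569.

569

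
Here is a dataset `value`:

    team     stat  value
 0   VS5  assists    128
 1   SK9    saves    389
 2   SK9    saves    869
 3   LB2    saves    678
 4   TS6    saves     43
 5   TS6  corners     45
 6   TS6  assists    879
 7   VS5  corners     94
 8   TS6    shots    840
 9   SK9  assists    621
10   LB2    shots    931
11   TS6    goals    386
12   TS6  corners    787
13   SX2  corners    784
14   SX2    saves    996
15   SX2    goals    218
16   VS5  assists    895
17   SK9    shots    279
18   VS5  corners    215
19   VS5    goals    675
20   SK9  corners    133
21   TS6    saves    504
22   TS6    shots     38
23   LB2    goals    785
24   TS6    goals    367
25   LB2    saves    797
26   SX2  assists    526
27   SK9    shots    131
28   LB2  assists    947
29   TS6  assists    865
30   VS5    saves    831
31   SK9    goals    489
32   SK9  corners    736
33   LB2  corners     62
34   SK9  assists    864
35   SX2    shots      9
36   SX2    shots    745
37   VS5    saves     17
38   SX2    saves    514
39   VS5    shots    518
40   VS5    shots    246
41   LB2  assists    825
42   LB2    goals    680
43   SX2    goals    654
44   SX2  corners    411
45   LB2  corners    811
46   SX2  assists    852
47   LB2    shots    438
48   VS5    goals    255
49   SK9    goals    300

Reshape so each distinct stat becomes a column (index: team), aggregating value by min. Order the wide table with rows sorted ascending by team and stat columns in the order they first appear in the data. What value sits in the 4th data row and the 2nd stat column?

With rows sorted ascending by team, row 4 is team=TS6. stat columns in first-appearance order: assists, saves, corners, shots, goals; column 2 is saves.
Long rows with team=TS6, stat=saves: min(43, 504) = 43.

43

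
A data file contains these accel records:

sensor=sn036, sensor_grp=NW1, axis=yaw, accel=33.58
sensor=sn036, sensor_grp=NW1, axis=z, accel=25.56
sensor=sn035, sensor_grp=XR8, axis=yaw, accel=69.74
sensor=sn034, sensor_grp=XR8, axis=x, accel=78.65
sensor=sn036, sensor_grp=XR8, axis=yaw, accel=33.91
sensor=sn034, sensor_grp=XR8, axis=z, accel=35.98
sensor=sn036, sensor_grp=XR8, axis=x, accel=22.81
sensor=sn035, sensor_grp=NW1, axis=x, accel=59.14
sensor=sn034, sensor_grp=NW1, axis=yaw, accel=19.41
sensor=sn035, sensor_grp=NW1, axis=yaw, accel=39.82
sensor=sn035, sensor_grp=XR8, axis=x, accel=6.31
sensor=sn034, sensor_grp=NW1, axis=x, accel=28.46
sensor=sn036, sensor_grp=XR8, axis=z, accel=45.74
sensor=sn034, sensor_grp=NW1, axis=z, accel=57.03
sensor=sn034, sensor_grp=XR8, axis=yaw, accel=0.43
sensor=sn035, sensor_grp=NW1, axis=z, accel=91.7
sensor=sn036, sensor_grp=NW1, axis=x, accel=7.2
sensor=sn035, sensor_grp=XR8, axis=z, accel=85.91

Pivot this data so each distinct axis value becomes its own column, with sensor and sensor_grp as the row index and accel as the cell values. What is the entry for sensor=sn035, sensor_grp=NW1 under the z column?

Wide layout: rows indexed by sensor and sensor_grp, columns are the 3 distinct axis values (yaw, z, x).
Cell (sensor=sn035, sensor_grp=NW1, axis=z) draws from the long row where sensor=sn035, sensor_grp=NW1 and axis=z, which has accel=91.7.

91.7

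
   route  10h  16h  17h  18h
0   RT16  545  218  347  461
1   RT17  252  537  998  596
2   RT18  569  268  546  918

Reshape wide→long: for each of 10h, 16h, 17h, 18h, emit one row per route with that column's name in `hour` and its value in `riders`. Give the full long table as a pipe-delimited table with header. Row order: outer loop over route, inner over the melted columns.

| route | hour | riders |
| RT16 | 10h | 545 |
| RT16 | 16h | 218 |
| RT16 | 17h | 347 |
| RT16 | 18h | 461 |
| RT17 | 10h | 252 |
| RT17 | 16h | 537 |
| RT17 | 17h | 998 |
| RT17 | 18h | 596 |
| RT18 | 10h | 569 |
| RT18 | 16h | 268 |
| RT18 | 17h | 546 |
| RT18 | 18h | 918 |

Each (route, column) pair becomes one row: 3 × 4 = 12 rows.
For example, (RT16, 10h) → riders=545.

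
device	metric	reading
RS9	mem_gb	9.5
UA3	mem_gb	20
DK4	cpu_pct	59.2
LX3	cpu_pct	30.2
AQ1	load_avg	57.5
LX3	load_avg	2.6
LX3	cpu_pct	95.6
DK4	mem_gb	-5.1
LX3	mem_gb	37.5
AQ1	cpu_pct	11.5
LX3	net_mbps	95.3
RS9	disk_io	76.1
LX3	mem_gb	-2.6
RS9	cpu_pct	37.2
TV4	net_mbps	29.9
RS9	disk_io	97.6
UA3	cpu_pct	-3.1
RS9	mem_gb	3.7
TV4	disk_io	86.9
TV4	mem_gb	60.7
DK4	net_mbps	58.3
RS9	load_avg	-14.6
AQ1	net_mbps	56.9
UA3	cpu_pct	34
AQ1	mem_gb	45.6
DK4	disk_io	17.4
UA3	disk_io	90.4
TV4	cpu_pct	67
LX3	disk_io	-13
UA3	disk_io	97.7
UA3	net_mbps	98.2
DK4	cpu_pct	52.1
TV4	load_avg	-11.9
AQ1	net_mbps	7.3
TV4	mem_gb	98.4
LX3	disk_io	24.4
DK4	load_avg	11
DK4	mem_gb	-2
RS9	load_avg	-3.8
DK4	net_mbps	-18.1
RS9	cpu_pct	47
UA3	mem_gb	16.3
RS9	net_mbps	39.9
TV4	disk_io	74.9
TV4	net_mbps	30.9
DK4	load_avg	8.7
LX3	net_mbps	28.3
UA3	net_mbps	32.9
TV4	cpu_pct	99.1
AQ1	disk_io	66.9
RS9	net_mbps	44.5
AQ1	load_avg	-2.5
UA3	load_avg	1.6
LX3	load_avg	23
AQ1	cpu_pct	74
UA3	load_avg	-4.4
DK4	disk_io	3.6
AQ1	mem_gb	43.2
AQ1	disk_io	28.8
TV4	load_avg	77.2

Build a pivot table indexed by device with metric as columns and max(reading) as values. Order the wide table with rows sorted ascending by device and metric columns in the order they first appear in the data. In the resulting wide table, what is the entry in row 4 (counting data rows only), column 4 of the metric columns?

With rows sorted ascending by device, row 4 is device=RS9. metric columns in first-appearance order: mem_gb, cpu_pct, load_avg, net_mbps, disk_io; column 4 is net_mbps.
Long rows with device=RS9, metric=net_mbps: max(39.9, 44.5) = 44.5.

44.5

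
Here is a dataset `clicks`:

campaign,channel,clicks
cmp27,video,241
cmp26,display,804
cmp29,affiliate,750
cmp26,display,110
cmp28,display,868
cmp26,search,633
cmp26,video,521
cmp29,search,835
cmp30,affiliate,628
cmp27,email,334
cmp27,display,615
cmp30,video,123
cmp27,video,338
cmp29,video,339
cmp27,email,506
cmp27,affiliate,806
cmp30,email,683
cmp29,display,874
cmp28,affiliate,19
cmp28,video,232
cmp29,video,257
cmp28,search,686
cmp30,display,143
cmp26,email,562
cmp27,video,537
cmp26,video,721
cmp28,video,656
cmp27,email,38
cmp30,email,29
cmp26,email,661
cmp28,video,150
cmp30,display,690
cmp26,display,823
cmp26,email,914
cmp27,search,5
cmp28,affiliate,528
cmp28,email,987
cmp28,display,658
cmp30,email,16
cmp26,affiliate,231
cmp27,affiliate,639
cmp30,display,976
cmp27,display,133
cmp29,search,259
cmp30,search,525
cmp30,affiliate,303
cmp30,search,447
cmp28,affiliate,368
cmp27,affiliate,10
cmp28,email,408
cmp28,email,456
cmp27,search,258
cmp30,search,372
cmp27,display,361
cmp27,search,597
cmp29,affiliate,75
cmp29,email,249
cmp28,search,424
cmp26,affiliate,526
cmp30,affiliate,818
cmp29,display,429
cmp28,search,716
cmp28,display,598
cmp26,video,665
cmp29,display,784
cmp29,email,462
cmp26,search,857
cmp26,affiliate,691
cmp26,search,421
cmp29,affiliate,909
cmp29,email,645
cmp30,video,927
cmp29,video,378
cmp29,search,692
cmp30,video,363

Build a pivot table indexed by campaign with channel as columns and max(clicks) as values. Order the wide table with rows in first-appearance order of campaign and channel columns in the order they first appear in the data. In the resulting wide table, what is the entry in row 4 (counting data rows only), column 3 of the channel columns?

528

With rows in first-appearance order of campaign, row 4 is campaign=cmp28. channel columns in first-appearance order: video, display, affiliate, search, email; column 3 is affiliate.
Long rows with campaign=cmp28, channel=affiliate: max(19, 528, 368) = 528.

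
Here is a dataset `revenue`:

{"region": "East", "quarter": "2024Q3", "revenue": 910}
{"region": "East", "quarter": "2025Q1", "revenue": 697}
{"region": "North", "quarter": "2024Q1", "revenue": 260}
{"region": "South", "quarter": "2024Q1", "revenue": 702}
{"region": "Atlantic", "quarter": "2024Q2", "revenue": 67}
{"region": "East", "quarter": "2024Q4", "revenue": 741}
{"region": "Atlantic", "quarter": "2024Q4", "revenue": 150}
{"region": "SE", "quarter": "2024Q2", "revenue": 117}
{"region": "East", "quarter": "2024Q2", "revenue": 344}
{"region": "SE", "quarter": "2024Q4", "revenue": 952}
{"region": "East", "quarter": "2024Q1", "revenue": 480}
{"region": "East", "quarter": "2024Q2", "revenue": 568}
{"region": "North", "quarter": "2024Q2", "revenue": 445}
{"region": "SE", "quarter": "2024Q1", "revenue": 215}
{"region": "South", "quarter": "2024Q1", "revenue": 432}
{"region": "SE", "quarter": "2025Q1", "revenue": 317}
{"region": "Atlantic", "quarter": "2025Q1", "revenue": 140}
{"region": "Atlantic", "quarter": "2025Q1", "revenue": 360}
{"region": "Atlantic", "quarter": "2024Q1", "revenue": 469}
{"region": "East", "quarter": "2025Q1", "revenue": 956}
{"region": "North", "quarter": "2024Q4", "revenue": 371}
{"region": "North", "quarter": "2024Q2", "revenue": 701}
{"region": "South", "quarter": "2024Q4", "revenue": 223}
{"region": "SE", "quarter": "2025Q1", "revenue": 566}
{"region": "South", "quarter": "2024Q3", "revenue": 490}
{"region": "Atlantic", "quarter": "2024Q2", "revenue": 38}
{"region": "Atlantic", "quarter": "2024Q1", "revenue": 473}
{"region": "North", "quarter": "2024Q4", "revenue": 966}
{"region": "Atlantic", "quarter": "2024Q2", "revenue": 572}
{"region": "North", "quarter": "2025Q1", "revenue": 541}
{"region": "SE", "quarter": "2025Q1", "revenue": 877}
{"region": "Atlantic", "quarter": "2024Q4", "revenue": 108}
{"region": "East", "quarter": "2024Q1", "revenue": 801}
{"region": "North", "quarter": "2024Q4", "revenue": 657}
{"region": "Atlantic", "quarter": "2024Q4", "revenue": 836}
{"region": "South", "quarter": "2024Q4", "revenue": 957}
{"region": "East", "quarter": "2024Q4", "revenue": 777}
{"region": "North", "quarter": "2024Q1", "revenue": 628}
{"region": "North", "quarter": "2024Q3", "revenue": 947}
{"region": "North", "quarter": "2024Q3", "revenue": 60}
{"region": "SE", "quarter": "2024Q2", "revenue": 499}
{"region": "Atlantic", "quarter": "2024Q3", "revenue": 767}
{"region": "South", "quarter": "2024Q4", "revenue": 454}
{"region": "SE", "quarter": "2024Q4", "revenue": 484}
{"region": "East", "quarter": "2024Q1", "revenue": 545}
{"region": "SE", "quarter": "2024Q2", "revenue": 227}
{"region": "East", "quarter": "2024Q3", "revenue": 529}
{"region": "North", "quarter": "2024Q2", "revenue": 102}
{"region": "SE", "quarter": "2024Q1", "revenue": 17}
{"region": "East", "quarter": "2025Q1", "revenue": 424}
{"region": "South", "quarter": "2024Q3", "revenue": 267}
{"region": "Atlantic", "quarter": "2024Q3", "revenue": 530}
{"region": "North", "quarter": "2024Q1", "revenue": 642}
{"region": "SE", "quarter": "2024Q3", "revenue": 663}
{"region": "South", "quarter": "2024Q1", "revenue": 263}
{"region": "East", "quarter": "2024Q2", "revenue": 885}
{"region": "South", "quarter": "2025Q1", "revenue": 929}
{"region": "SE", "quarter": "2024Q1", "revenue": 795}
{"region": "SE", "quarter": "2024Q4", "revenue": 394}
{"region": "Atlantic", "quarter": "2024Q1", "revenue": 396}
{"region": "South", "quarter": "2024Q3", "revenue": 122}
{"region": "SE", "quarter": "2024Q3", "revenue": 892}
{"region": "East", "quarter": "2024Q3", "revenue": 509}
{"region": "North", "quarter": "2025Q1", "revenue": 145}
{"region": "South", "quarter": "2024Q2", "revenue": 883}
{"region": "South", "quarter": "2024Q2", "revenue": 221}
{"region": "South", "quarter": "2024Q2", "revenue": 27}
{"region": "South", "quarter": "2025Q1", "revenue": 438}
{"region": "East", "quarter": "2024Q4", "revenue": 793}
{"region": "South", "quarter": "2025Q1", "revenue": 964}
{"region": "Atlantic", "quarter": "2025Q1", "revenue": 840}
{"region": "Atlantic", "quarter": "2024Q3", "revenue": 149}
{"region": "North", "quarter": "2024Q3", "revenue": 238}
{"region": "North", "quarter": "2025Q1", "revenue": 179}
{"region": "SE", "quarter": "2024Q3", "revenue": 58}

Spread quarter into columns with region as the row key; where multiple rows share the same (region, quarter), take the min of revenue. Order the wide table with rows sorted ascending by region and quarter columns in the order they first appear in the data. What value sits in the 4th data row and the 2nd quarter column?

317

With rows sorted ascending by region, row 4 is region=SE. quarter columns in first-appearance order: 2024Q3, 2025Q1, 2024Q1, 2024Q2, 2024Q4; column 2 is 2025Q1.
Long rows with region=SE, quarter=2025Q1: min(317, 566, 877) = 317.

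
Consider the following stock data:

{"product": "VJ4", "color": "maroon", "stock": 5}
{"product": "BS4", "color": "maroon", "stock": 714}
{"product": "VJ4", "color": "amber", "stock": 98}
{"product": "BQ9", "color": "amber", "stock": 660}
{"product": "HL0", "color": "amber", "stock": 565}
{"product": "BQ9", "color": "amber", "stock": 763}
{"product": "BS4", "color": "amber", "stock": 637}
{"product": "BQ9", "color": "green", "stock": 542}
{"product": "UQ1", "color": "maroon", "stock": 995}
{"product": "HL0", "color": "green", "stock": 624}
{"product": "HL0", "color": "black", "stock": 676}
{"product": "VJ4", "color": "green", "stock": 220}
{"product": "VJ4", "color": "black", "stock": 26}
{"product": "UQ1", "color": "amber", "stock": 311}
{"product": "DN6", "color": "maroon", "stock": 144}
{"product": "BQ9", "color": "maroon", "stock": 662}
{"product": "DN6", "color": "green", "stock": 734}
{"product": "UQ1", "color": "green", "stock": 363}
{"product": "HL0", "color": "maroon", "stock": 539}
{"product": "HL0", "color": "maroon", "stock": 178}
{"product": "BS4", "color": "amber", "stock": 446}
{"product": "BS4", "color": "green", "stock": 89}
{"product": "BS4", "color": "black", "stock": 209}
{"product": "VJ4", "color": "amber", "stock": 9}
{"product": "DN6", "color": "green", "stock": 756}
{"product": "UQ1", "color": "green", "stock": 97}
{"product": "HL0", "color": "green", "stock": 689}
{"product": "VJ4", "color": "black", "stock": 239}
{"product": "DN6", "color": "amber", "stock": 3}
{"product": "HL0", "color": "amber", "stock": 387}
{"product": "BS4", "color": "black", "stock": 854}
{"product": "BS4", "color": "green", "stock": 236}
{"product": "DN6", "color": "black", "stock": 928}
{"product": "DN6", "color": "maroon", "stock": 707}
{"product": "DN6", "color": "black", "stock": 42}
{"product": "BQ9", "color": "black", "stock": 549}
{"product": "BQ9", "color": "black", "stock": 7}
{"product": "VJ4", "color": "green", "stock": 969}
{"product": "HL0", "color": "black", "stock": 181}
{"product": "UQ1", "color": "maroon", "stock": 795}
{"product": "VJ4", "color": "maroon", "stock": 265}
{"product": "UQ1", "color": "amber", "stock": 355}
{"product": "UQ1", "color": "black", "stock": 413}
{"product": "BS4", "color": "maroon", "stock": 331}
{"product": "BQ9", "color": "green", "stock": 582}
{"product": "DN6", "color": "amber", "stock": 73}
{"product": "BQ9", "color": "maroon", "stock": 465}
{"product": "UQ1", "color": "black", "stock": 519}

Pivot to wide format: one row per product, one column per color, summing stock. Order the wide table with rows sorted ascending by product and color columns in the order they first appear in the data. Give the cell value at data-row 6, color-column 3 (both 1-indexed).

With rows sorted ascending by product, row 6 is product=VJ4. color columns in first-appearance order: maroon, amber, green, black; column 3 is green.
Long rows with product=VJ4, color=green: 220 + 969 = 1189.

1189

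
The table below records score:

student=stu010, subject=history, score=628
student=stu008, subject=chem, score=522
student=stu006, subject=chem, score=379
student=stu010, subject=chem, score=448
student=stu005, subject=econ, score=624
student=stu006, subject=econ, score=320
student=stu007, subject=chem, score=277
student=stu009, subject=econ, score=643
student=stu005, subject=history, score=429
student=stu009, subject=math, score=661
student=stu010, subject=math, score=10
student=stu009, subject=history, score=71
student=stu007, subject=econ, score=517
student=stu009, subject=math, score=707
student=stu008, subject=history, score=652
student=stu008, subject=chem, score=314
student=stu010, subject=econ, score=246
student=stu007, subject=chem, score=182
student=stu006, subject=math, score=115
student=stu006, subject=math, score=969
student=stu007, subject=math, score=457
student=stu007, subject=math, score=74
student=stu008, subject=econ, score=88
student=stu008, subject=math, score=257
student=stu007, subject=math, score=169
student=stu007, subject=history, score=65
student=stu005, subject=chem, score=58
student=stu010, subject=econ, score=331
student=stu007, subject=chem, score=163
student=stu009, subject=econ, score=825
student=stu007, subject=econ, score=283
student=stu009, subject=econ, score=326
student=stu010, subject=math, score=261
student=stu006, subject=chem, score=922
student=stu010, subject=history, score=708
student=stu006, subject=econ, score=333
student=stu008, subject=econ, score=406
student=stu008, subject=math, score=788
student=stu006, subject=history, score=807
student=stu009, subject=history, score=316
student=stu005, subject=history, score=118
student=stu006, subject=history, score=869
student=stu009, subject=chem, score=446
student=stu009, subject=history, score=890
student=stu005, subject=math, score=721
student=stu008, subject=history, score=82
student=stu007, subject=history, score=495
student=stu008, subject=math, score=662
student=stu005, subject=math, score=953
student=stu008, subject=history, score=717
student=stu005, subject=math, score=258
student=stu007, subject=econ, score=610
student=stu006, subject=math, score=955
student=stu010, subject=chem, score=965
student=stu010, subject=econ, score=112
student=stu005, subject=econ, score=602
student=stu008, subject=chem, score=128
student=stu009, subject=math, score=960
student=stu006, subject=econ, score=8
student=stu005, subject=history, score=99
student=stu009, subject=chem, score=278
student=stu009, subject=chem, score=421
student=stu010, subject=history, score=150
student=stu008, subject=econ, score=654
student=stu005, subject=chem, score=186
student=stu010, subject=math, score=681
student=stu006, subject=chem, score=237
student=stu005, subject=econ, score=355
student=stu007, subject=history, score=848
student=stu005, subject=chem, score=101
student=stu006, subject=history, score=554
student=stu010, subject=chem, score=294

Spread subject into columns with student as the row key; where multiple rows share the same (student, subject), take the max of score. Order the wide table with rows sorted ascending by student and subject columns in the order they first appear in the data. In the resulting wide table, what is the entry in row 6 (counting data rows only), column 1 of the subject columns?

With rows sorted ascending by student, row 6 is student=stu010. subject columns in first-appearance order: history, chem, econ, math; column 1 is history.
Long rows with student=stu010, subject=history: max(628, 708, 150) = 708.

708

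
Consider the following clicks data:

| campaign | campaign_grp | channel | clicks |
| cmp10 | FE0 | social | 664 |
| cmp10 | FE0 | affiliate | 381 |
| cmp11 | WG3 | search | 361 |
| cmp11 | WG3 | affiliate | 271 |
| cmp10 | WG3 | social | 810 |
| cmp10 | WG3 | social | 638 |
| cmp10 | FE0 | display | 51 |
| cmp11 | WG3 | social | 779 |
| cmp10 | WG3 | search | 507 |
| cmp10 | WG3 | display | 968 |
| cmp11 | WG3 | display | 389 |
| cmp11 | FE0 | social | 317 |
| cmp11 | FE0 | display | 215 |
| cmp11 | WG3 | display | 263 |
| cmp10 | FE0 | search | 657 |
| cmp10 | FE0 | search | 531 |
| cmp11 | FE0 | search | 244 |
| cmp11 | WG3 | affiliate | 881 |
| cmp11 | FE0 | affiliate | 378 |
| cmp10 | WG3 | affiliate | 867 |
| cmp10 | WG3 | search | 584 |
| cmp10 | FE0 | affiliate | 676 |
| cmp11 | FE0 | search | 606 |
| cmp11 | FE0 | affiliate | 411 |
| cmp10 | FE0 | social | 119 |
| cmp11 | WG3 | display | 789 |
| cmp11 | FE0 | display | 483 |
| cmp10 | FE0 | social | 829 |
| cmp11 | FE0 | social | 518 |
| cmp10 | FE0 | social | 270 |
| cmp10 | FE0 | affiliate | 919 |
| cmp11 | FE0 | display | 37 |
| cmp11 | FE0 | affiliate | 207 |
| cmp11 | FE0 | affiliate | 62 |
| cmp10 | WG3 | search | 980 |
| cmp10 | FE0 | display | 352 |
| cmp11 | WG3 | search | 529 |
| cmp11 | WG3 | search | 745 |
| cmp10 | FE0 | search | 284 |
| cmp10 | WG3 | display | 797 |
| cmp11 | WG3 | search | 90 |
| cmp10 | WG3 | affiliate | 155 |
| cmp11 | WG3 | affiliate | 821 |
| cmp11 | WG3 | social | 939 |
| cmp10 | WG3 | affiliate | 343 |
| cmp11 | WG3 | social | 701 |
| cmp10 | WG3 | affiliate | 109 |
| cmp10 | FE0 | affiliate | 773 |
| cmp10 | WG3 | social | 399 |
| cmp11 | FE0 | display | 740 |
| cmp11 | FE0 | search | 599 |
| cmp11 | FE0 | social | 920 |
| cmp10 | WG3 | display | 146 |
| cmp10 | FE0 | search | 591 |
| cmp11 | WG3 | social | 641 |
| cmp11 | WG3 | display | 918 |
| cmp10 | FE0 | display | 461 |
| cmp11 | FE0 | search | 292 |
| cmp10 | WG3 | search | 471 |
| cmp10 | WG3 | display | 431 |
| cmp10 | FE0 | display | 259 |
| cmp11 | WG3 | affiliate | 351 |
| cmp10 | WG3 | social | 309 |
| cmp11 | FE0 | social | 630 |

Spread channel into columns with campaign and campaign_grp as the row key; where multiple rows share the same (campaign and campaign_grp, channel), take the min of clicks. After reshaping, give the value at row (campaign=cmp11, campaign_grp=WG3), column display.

263

Rows with campaign=cmp11, campaign_grp=WG3 and channel=display: clicks values are 389, 263, 789, 918.
min(389, 263, 789, 918) = 263.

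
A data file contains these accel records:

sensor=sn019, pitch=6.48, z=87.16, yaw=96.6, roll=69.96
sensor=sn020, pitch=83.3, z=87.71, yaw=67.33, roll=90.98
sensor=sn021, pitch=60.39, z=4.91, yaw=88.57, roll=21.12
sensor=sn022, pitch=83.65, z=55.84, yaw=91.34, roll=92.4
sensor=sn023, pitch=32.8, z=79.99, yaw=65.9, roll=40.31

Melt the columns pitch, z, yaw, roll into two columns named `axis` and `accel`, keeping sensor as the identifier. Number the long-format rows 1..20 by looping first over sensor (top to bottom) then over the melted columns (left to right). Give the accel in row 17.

32.8

20 rows total (5 × 4). Row 17: index ⌊(17-1)/4⌋ = 4 into sensor → sn023; (17-1) mod 4 = 0 into the melted columns → pitch.
So row 17 is (sn023, pitch, 32.8); accel = 32.8.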